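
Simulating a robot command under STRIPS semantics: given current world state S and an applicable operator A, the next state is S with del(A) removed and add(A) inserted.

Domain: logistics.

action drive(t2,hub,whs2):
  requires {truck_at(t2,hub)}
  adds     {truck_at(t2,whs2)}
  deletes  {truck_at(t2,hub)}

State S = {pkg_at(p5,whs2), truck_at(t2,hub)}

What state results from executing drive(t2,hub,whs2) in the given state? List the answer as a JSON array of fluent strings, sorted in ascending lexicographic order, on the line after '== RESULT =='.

Compute (S \ del) ∪ add:
  pre ⊆ S: {truck_at(t2,hub)} ⊆ S  — applicable
  S \ del = {pkg_at(p5,whs2)}
  ∪ add   = {pkg_at(p5,whs2), truck_at(t2,whs2)}

== RESULT ==
["pkg_at(p5,whs2)", "truck_at(t2,whs2)"]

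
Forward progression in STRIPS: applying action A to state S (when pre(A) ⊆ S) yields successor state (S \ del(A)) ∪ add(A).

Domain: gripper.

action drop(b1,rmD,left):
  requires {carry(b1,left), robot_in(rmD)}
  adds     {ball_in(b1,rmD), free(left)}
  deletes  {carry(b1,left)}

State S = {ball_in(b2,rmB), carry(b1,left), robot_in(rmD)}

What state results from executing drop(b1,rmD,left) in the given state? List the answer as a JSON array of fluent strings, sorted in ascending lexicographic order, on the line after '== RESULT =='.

Progress:
  pre ⊆ S: {carry(b1,left), robot_in(rmD)} ⊆ S  — applicable
  S \ del = {ball_in(b2,rmB), robot_in(rmD)}
  ∪ add   = {ball_in(b1,rmD), ball_in(b2,rmB), free(left), robot_in(rmD)}

== RESULT ==
["ball_in(b1,rmD)", "ball_in(b2,rmB)", "free(left)", "robot_in(rmD)"]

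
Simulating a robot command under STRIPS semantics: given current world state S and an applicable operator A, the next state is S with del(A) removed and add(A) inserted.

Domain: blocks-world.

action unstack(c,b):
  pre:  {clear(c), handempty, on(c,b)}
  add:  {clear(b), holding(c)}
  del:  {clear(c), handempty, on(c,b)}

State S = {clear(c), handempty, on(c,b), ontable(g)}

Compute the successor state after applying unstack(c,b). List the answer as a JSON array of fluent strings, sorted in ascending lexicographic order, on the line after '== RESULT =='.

Progress:
  pre ⊆ S: {clear(c), handempty, on(c,b)} ⊆ S  — applicable
  S \ del = {ontable(g)}
  ∪ add   = {clear(b), holding(c), ontable(g)}

== RESULT ==
["clear(b)", "holding(c)", "ontable(g)"]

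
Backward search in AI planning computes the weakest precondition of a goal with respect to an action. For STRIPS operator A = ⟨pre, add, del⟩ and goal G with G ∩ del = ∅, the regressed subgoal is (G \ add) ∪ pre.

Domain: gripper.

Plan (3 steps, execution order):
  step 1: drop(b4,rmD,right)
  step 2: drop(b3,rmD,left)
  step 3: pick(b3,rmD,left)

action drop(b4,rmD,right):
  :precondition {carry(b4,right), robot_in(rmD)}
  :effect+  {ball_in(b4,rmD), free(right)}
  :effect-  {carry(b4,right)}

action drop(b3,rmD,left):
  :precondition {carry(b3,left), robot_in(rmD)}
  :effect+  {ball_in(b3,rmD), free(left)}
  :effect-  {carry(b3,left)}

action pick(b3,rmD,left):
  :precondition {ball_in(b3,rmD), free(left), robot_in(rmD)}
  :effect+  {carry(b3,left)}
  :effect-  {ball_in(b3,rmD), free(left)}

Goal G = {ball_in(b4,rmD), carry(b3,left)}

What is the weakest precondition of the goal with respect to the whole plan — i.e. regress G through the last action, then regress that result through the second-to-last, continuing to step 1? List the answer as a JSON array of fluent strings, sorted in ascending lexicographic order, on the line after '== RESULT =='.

Work backward from the goal:
  through step 3 (pick(b3,rmD,left)): drop {carry(b3,left)}, keep {ball_in(b4,rmD)}, require {ball_in(b3,rmD), free(left), robot_in(rmD)}
    → {ball_in(b3,rmD), ball_in(b4,rmD), free(left), robot_in(rmD)}
  through step 2 (drop(b3,rmD,left)): drop {ball_in(b3,rmD), free(left)}, keep {ball_in(b4,rmD), robot_in(rmD)}, require {carry(b3,left), robot_in(rmD)}
    → {ball_in(b4,rmD), carry(b3,left), robot_in(rmD)}
  through step 1 (drop(b4,rmD,right)): drop {ball_in(b4,rmD)}, keep {carry(b3,left), robot_in(rmD)}, require {carry(b4,right), robot_in(rmD)}
    → {carry(b3,left), carry(b4,right), robot_in(rmD)}

== RESULT ==
["carry(b3,left)", "carry(b4,right)", "robot_in(rmD)"]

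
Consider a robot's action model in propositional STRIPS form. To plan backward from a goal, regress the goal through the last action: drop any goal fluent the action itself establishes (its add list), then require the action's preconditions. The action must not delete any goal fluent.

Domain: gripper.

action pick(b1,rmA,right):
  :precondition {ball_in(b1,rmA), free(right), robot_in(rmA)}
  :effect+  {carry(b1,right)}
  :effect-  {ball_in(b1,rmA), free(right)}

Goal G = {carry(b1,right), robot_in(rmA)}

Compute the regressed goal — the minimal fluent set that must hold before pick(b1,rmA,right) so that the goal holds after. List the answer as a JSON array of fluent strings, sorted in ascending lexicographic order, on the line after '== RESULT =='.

Regress:
  G ∩ del = {}  (empty — regression defined)
  G \ add = {carry(b1,right), robot_in(rmA)} \ {carry(b1,right)} = {robot_in(rmA)}
  ∪ pre   = {robot_in(rmA)} ∪ {ball_in(b1,rmA), free(right), robot_in(rmA)}
          = {ball_in(b1,rmA), free(right), robot_in(rmA)}

== RESULT ==
["ball_in(b1,rmA)", "free(right)", "robot_in(rmA)"]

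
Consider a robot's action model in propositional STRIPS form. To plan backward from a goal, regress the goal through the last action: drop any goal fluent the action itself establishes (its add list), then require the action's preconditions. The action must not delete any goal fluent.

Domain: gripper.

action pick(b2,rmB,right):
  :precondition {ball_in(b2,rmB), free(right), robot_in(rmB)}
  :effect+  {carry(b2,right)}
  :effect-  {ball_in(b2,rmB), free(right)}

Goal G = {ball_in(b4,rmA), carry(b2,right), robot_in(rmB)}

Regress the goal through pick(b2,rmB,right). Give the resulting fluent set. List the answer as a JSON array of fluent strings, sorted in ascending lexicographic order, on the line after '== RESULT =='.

Regress:
  G ∩ del = {}  (empty — regression defined)
  G \ add = {ball_in(b4,rmA), carry(b2,right), robot_in(rmB)} \ {carry(b2,right)} = {ball_in(b4,rmA), robot_in(rmB)}
  ∪ pre   = {ball_in(b4,rmA), robot_in(rmB)} ∪ {ball_in(b2,rmB), free(right), robot_in(rmB)}
          = {ball_in(b2,rmB), ball_in(b4,rmA), free(right), robot_in(rmB)}

== RESULT ==
["ball_in(b2,rmB)", "ball_in(b4,rmA)", "free(right)", "robot_in(rmB)"]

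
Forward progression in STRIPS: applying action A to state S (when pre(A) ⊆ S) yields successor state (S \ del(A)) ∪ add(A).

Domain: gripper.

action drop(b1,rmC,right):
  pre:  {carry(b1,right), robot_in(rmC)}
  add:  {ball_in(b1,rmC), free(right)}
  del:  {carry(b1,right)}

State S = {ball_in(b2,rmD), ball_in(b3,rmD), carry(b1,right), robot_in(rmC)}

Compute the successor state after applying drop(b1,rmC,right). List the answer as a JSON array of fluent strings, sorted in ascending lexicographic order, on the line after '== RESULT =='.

Compute (S \ del) ∪ add:
  pre ⊆ S: {carry(b1,right), robot_in(rmC)} ⊆ S  — applicable
  S \ del = {ball_in(b2,rmD), ball_in(b3,rmD), robot_in(rmC)}
  ∪ add   = {ball_in(b1,rmC), ball_in(b2,rmD), ball_in(b3,rmD), free(right), robot_in(rmC)}

== RESULT ==
["ball_in(b1,rmC)", "ball_in(b2,rmD)", "ball_in(b3,rmD)", "free(right)", "robot_in(rmC)"]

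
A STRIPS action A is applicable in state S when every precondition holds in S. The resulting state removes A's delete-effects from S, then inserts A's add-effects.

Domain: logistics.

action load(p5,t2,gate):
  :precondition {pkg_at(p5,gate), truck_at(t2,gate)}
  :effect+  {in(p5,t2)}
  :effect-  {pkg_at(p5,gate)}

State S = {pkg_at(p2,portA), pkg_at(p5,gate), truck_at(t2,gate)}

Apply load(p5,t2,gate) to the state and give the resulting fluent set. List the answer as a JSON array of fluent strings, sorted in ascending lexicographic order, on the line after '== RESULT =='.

Progress:
  pre ⊆ S: {pkg_at(p5,gate), truck_at(t2,gate)} ⊆ S  — applicable
  S \ del = {pkg_at(p2,portA), truck_at(t2,gate)}
  ∪ add   = {in(p5,t2), pkg_at(p2,portA), truck_at(t2,gate)}

== RESULT ==
["in(p5,t2)", "pkg_at(p2,portA)", "truck_at(t2,gate)"]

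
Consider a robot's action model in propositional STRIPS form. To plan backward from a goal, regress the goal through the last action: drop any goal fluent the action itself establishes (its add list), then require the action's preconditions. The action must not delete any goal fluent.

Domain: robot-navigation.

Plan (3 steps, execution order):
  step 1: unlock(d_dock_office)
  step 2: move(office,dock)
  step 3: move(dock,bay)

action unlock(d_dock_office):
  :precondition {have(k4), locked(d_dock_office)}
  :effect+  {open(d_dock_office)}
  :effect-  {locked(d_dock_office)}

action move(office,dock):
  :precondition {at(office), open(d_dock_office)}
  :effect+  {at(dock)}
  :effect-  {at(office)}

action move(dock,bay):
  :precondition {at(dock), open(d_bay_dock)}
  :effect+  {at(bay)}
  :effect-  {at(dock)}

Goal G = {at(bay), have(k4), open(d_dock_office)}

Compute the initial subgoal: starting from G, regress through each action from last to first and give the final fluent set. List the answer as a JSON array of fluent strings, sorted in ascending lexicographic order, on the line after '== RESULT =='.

Regress step by step:
  through step 3 (move(dock,bay)): drop {at(bay)}, keep {have(k4), open(d_dock_office)}, require {at(dock), open(d_bay_dock)}
    → {at(dock), have(k4), open(d_bay_dock), open(d_dock_office)}
  through step 2 (move(office,dock)): drop {at(dock)}, keep {have(k4), open(d_bay_dock), open(d_dock_office)}, require {at(office), open(d_dock_office)}
    → {at(office), have(k4), open(d_bay_dock), open(d_dock_office)}
  through step 1 (unlock(d_dock_office)): drop {open(d_dock_office)}, keep {at(office), have(k4), open(d_bay_dock)}, require {have(k4), locked(d_dock_office)}
    → {at(office), have(k4), locked(d_dock_office), open(d_bay_dock)}

== RESULT ==
["at(office)", "have(k4)", "locked(d_dock_office)", "open(d_bay_dock)"]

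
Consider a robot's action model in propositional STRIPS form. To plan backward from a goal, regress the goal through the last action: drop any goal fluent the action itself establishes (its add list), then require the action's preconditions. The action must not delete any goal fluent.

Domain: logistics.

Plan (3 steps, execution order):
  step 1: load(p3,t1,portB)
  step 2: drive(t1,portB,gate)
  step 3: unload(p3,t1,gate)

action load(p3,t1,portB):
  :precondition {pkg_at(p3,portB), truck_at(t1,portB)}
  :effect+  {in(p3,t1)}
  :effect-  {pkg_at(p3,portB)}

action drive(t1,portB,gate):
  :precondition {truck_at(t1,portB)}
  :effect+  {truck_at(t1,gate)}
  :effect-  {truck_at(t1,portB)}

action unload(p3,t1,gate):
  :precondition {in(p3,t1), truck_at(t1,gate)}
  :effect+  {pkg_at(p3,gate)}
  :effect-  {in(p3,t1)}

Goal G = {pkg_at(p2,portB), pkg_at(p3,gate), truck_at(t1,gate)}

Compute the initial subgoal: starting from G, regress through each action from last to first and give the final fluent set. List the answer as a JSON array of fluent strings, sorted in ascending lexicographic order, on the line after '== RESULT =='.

Work backward from the goal:
  through step 3 (unload(p3,t1,gate)): drop {pkg_at(p3,gate)}, keep {pkg_at(p2,portB), truck_at(t1,gate)}, require {in(p3,t1), truck_at(t1,gate)}
    → {in(p3,t1), pkg_at(p2,portB), truck_at(t1,gate)}
  through step 2 (drive(t1,portB,gate)): drop {truck_at(t1,gate)}, keep {in(p3,t1), pkg_at(p2,portB)}, require {truck_at(t1,portB)}
    → {in(p3,t1), pkg_at(p2,portB), truck_at(t1,portB)}
  through step 1 (load(p3,t1,portB)): drop {in(p3,t1)}, keep {pkg_at(p2,portB), truck_at(t1,portB)}, require {pkg_at(p3,portB), truck_at(t1,portB)}
    → {pkg_at(p2,portB), pkg_at(p3,portB), truck_at(t1,portB)}

== RESULT ==
["pkg_at(p2,portB)", "pkg_at(p3,portB)", "truck_at(t1,portB)"]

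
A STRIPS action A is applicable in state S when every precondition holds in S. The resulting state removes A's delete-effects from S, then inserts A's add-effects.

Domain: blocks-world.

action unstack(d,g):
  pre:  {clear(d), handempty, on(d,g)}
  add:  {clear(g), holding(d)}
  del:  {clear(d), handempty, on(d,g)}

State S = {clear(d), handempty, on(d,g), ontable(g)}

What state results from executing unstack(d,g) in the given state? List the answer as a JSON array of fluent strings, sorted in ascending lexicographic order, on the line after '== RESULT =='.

Compute (S \ del) ∪ add:
  pre ⊆ S: {clear(d), handempty, on(d,g)} ⊆ S  — applicable
  S \ del = {ontable(g)}
  ∪ add   = {clear(g), holding(d), ontable(g)}

== RESULT ==
["clear(g)", "holding(d)", "ontable(g)"]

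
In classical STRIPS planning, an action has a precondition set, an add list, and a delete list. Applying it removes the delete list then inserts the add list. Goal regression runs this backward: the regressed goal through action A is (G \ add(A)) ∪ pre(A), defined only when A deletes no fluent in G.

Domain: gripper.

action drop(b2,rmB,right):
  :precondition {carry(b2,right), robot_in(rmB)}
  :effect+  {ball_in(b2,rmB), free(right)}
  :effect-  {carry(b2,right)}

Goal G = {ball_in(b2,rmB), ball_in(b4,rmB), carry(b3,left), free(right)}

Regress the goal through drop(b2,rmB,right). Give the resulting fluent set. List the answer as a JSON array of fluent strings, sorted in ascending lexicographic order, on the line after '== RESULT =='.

Regress:
  G ∩ del = {}  (empty — regression defined)
  G \ add = {ball_in(b2,rmB), ball_in(b4,rmB), carry(b3,left), free(right)} \ {ball_in(b2,rmB), free(right)} = {ball_in(b4,rmB), carry(b3,left)}
  ∪ pre   = {ball_in(b4,rmB), carry(b3,left)} ∪ {carry(b2,right), robot_in(rmB)}
          = {ball_in(b4,rmB), carry(b2,right), carry(b3,left), robot_in(rmB)}

== RESULT ==
["ball_in(b4,rmB)", "carry(b2,right)", "carry(b3,left)", "robot_in(rmB)"]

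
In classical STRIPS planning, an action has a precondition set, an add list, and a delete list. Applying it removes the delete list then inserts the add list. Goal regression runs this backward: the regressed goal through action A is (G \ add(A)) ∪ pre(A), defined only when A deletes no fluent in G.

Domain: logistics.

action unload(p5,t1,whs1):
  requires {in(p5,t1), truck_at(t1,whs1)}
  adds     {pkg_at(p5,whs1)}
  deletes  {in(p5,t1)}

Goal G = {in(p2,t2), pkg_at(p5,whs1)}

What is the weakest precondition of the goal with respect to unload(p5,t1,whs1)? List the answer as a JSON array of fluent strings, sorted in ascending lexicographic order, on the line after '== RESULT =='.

Regress:
  G ∩ del = {}  (empty — regression defined)
  G \ add = {in(p2,t2), pkg_at(p5,whs1)} \ {pkg_at(p5,whs1)} = {in(p2,t2)}
  ∪ pre   = {in(p2,t2)} ∪ {in(p5,t1), truck_at(t1,whs1)}
          = {in(p2,t2), in(p5,t1), truck_at(t1,whs1)}

== RESULT ==
["in(p2,t2)", "in(p5,t1)", "truck_at(t1,whs1)"]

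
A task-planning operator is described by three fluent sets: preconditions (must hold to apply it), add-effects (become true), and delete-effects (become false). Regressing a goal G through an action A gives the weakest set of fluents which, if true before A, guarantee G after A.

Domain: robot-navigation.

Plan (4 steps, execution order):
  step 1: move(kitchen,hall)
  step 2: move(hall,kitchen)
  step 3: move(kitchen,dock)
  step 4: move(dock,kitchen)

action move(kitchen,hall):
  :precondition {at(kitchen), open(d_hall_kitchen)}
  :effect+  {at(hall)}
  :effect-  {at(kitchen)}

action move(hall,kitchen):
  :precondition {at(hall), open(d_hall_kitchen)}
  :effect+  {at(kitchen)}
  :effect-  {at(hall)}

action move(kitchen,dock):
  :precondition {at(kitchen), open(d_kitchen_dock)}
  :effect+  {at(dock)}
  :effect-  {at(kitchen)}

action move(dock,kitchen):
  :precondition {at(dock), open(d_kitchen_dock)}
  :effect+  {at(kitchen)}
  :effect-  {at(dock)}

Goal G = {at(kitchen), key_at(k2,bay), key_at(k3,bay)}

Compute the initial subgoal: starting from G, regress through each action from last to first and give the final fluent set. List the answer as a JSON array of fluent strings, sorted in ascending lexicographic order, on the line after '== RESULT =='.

Regress step by step:
  through step 4 (move(dock,kitchen)): drop {at(kitchen)}, keep {key_at(k2,bay), key_at(k3,bay)}, require {at(dock), open(d_kitchen_dock)}
    → {at(dock), key_at(k2,bay), key_at(k3,bay), open(d_kitchen_dock)}
  through step 3 (move(kitchen,dock)): drop {at(dock)}, keep {key_at(k2,bay), key_at(k3,bay), open(d_kitchen_dock)}, require {at(kitchen), open(d_kitchen_dock)}
    → {at(kitchen), key_at(k2,bay), key_at(k3,bay), open(d_kitchen_dock)}
  through step 2 (move(hall,kitchen)): drop {at(kitchen)}, keep {key_at(k2,bay), key_at(k3,bay), open(d_kitchen_dock)}, require {at(hall), open(d_hall_kitchen)}
    → {at(hall), key_at(k2,bay), key_at(k3,bay), open(d_hall_kitchen), open(d_kitchen_dock)}
  through step 1 (move(kitchen,hall)): drop {at(hall)}, keep {key_at(k2,bay), key_at(k3,bay), open(d_hall_kitchen), open(d_kitchen_dock)}, require {at(kitchen), open(d_hall_kitchen)}
    → {at(kitchen), key_at(k2,bay), key_at(k3,bay), open(d_hall_kitchen), open(d_kitchen_dock)}

== RESULT ==
["at(kitchen)", "key_at(k2,bay)", "key_at(k3,bay)", "open(d_hall_kitchen)", "open(d_kitchen_dock)"]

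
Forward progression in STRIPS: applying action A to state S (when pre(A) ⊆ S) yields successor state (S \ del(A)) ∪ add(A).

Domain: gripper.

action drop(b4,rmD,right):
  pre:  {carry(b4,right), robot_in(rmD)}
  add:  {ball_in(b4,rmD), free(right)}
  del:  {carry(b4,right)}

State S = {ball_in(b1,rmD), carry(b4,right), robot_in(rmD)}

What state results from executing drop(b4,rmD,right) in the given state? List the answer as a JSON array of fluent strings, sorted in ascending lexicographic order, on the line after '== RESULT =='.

Compute (S \ del) ∪ add:
  pre ⊆ S: {carry(b4,right), robot_in(rmD)} ⊆ S  — applicable
  S \ del = {ball_in(b1,rmD), robot_in(rmD)}
  ∪ add   = {ball_in(b1,rmD), ball_in(b4,rmD), free(right), robot_in(rmD)}

== RESULT ==
["ball_in(b1,rmD)", "ball_in(b4,rmD)", "free(right)", "robot_in(rmD)"]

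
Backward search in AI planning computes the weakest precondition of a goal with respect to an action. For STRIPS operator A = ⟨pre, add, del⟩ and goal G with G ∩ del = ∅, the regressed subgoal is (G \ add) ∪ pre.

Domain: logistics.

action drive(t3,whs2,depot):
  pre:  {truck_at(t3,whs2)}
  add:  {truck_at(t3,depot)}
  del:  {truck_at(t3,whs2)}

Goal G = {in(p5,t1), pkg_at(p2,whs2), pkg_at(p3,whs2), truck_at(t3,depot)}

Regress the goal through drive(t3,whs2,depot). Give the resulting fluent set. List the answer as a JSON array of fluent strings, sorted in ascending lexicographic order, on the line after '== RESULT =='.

Compute (G \ add) ∪ pre:
  G ∩ del = {}  (empty — regression defined)
  G \ add = {in(p5,t1), pkg_at(p2,whs2), pkg_at(p3,whs2), truck_at(t3,depot)} \ {truck_at(t3,depot)} = {in(p5,t1), pkg_at(p2,whs2), pkg_at(p3,whs2)}
  ∪ pre   = {in(p5,t1), pkg_at(p2,whs2), pkg_at(p3,whs2)} ∪ {truck_at(t3,whs2)}
          = {in(p5,t1), pkg_at(p2,whs2), pkg_at(p3,whs2), truck_at(t3,whs2)}

== RESULT ==
["in(p5,t1)", "pkg_at(p2,whs2)", "pkg_at(p3,whs2)", "truck_at(t3,whs2)"]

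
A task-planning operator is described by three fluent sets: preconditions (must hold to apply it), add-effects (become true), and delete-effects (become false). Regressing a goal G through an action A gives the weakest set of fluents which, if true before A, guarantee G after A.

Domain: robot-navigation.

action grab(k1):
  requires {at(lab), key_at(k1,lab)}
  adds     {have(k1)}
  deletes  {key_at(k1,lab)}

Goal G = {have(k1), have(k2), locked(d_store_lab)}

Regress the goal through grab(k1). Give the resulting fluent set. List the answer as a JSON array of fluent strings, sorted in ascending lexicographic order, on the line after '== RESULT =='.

Compute (G \ add) ∪ pre:
  G ∩ del = {}  (empty — regression defined)
  G \ add = {have(k1), have(k2), locked(d_store_lab)} \ {have(k1)} = {have(k2), locked(d_store_lab)}
  ∪ pre   = {have(k2), locked(d_store_lab)} ∪ {at(lab), key_at(k1,lab)}
          = {at(lab), have(k2), key_at(k1,lab), locked(d_store_lab)}

== RESULT ==
["at(lab)", "have(k2)", "key_at(k1,lab)", "locked(d_store_lab)"]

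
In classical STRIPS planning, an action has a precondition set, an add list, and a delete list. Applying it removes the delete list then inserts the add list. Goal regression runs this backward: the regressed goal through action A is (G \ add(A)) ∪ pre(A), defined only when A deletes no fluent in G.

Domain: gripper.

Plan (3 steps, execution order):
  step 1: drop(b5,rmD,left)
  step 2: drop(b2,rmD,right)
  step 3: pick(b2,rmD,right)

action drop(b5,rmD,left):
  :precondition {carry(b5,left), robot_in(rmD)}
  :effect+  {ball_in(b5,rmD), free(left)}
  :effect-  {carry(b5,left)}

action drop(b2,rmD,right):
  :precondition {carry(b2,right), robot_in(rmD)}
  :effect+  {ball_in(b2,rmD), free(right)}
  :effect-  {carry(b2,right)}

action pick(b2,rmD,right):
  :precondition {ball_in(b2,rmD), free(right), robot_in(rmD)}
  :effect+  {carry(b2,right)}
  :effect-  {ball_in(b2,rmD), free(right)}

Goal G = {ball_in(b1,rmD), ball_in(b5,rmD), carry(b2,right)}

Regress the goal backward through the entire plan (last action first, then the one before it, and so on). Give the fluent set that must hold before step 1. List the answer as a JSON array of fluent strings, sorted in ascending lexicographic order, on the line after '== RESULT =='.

Regress step by step:
  through step 3 (pick(b2,rmD,right)): drop {carry(b2,right)}, keep {ball_in(b1,rmD), ball_in(b5,rmD)}, require {ball_in(b2,rmD), free(right), robot_in(rmD)}
    → {ball_in(b1,rmD), ball_in(b2,rmD), ball_in(b5,rmD), free(right), robot_in(rmD)}
  through step 2 (drop(b2,rmD,right)): drop {ball_in(b2,rmD), free(right)}, keep {ball_in(b1,rmD), ball_in(b5,rmD), robot_in(rmD)}, require {carry(b2,right), robot_in(rmD)}
    → {ball_in(b1,rmD), ball_in(b5,rmD), carry(b2,right), robot_in(rmD)}
  through step 1 (drop(b5,rmD,left)): drop {ball_in(b5,rmD)}, keep {ball_in(b1,rmD), carry(b2,right), robot_in(rmD)}, require {carry(b5,left), robot_in(rmD)}
    → {ball_in(b1,rmD), carry(b2,right), carry(b5,left), robot_in(rmD)}

== RESULT ==
["ball_in(b1,rmD)", "carry(b2,right)", "carry(b5,left)", "robot_in(rmD)"]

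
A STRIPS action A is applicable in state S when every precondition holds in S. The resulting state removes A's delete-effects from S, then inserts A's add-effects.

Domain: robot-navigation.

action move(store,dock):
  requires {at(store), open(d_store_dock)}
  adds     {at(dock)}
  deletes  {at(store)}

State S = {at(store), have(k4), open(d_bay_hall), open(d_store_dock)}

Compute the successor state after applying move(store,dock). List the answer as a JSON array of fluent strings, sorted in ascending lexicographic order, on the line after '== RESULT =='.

Compute (S \ del) ∪ add:
  pre ⊆ S: {at(store), open(d_store_dock)} ⊆ S  — applicable
  S \ del = {have(k4), open(d_bay_hall), open(d_store_dock)}
  ∪ add   = {at(dock), have(k4), open(d_bay_hall), open(d_store_dock)}

== RESULT ==
["at(dock)", "have(k4)", "open(d_bay_hall)", "open(d_store_dock)"]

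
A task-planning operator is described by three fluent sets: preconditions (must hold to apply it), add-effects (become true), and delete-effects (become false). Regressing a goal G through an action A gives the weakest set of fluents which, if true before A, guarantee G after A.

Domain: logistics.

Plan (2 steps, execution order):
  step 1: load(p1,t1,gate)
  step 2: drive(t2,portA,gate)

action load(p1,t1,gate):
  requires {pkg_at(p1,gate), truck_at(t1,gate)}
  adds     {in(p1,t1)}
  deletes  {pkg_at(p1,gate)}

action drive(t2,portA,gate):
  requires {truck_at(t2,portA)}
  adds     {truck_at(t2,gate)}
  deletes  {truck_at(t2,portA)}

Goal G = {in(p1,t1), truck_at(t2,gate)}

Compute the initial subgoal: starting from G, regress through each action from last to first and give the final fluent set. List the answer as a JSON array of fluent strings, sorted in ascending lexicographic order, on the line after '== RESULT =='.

Regress step by step:
  through step 2 (drive(t2,portA,gate)): drop {truck_at(t2,gate)}, keep {in(p1,t1)}, require {truck_at(t2,portA)}
    → {in(p1,t1), truck_at(t2,portA)}
  through step 1 (load(p1,t1,gate)): drop {in(p1,t1)}, keep {truck_at(t2,portA)}, require {pkg_at(p1,gate), truck_at(t1,gate)}
    → {pkg_at(p1,gate), truck_at(t1,gate), truck_at(t2,portA)}

== RESULT ==
["pkg_at(p1,gate)", "truck_at(t1,gate)", "truck_at(t2,portA)"]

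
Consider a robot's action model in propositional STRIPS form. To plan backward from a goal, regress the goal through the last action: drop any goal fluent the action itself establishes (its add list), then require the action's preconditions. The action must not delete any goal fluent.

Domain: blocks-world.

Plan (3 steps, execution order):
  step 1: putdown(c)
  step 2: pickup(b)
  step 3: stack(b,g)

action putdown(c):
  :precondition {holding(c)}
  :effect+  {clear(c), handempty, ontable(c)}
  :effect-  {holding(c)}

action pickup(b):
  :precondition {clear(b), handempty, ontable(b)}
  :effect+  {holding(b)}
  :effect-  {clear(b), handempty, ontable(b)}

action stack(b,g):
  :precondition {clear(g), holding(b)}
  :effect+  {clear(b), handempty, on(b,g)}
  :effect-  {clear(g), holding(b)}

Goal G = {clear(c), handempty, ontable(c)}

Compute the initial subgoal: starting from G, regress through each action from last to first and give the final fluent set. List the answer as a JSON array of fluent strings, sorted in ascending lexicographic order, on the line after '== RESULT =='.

Regress step by step:
  through step 3 (stack(b,g)): drop {handempty}, keep {clear(c), ontable(c)}, require {clear(g), holding(b)}
    → {clear(c), clear(g), holding(b), ontable(c)}
  through step 2 (pickup(b)): drop {holding(b)}, keep {clear(c), clear(g), ontable(c)}, require {clear(b), handempty, ontable(b)}
    → {clear(b), clear(c), clear(g), handempty, ontable(b), ontable(c)}
  through step 1 (putdown(c)): drop {clear(c), handempty, ontable(c)}, keep {clear(b), clear(g), ontable(b)}, require {holding(c)}
    → {clear(b), clear(g), holding(c), ontable(b)}

== RESULT ==
["clear(b)", "clear(g)", "holding(c)", "ontable(b)"]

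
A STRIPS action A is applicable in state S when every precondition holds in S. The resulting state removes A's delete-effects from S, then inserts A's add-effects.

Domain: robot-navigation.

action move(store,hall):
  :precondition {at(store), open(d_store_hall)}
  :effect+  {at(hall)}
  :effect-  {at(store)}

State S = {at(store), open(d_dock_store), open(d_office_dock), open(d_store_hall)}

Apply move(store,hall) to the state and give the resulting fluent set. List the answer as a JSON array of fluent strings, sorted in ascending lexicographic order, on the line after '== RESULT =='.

Compute (S \ del) ∪ add:
  pre ⊆ S: {at(store), open(d_store_hall)} ⊆ S  — applicable
  S \ del = {open(d_dock_store), open(d_office_dock), open(d_store_hall)}
  ∪ add   = {at(hall), open(d_dock_store), open(d_office_dock), open(d_store_hall)}

== RESULT ==
["at(hall)", "open(d_dock_store)", "open(d_office_dock)", "open(d_store_hall)"]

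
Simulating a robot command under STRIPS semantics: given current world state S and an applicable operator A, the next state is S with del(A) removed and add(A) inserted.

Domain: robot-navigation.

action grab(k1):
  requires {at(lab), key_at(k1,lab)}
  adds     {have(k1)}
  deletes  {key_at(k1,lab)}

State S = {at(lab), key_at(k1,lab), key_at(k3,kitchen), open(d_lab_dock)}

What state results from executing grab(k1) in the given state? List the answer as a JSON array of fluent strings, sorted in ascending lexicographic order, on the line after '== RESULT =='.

Compute (S \ del) ∪ add:
  pre ⊆ S: {at(lab), key_at(k1,lab)} ⊆ S  — applicable
  S \ del = {at(lab), key_at(k3,kitchen), open(d_lab_dock)}
  ∪ add   = {at(lab), have(k1), key_at(k3,kitchen), open(d_lab_dock)}

== RESULT ==
["at(lab)", "have(k1)", "key_at(k3,kitchen)", "open(d_lab_dock)"]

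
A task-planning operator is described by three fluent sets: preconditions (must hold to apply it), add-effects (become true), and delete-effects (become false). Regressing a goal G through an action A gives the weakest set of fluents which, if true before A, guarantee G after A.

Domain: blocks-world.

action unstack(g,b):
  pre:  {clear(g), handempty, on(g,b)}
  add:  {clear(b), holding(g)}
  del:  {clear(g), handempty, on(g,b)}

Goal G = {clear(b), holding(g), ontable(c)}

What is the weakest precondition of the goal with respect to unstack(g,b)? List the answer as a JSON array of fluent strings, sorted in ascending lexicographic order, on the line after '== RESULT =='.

Compute (G \ add) ∪ pre:
  G ∩ del = {}  (empty — regression defined)
  G \ add = {clear(b), holding(g), ontable(c)} \ {clear(b), holding(g)} = {ontable(c)}
  ∪ pre   = {ontable(c)} ∪ {clear(g), handempty, on(g,b)}
          = {clear(g), handempty, on(g,b), ontable(c)}

== RESULT ==
["clear(g)", "handempty", "on(g,b)", "ontable(c)"]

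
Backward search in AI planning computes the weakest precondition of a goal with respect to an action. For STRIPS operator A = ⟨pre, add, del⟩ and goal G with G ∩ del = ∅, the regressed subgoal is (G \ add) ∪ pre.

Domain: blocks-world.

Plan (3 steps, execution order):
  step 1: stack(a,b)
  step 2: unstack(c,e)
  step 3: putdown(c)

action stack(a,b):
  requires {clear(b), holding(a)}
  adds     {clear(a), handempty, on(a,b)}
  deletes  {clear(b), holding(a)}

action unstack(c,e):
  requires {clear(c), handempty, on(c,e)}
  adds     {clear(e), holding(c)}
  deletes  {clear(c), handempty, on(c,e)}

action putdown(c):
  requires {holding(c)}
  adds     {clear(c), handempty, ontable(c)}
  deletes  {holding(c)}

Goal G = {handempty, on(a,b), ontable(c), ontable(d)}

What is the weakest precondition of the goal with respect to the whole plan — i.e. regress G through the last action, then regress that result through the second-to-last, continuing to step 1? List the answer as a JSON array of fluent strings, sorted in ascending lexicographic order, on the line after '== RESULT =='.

Regress step by step:
  through step 3 (putdown(c)): drop {handempty, ontable(c)}, keep {on(a,b), ontable(d)}, require {holding(c)}
    → {holding(c), on(a,b), ontable(d)}
  through step 2 (unstack(c,e)): drop {holding(c)}, keep {on(a,b), ontable(d)}, require {clear(c), handempty, on(c,e)}
    → {clear(c), handempty, on(a,b), on(c,e), ontable(d)}
  through step 1 (stack(a,b)): drop {handempty, on(a,b)}, keep {clear(c), on(c,e), ontable(d)}, require {clear(b), holding(a)}
    → {clear(b), clear(c), holding(a), on(c,e), ontable(d)}

== RESULT ==
["clear(b)", "clear(c)", "holding(a)", "on(c,e)", "ontable(d)"]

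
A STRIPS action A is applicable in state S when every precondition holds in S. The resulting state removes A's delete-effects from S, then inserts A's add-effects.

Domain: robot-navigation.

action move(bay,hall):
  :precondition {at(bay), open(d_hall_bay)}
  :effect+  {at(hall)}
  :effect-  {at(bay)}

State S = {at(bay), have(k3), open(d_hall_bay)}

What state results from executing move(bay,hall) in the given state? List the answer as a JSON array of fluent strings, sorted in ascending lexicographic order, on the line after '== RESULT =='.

Compute (S \ del) ∪ add:
  pre ⊆ S: {at(bay), open(d_hall_bay)} ⊆ S  — applicable
  S \ del = {have(k3), open(d_hall_bay)}
  ∪ add   = {at(hall), have(k3), open(d_hall_bay)}

== RESULT ==
["at(hall)", "have(k3)", "open(d_hall_bay)"]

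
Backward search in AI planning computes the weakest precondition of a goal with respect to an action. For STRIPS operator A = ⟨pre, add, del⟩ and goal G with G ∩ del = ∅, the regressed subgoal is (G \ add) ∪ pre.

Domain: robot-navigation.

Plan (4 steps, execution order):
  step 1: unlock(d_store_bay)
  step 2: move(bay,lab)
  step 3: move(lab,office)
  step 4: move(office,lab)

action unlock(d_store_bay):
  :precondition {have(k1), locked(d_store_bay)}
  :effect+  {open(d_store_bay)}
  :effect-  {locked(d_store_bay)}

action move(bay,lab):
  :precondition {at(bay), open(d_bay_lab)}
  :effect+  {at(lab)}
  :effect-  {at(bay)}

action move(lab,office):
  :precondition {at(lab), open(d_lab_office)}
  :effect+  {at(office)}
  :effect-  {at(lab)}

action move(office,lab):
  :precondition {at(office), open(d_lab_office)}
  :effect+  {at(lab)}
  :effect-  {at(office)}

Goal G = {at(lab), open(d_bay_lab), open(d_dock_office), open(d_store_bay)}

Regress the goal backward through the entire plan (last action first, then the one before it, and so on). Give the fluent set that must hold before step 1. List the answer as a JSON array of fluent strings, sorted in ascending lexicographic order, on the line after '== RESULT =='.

Work backward from the goal:
  through step 4 (move(office,lab)): drop {at(lab)}, keep {open(d_bay_lab), open(d_dock_office), open(d_store_bay)}, require {at(office), open(d_lab_office)}
    → {at(office), open(d_bay_lab), open(d_dock_office), open(d_lab_office), open(d_store_bay)}
  through step 3 (move(lab,office)): drop {at(office)}, keep {open(d_bay_lab), open(d_dock_office), open(d_lab_office), open(d_store_bay)}, require {at(lab), open(d_lab_office)}
    → {at(lab), open(d_bay_lab), open(d_dock_office), open(d_lab_office), open(d_store_bay)}
  through step 2 (move(bay,lab)): drop {at(lab)}, keep {open(d_bay_lab), open(d_dock_office), open(d_lab_office), open(d_store_bay)}, require {at(bay), open(d_bay_lab)}
    → {at(bay), open(d_bay_lab), open(d_dock_office), open(d_lab_office), open(d_store_bay)}
  through step 1 (unlock(d_store_bay)): drop {open(d_store_bay)}, keep {at(bay), open(d_bay_lab), open(d_dock_office), open(d_lab_office)}, require {have(k1), locked(d_store_bay)}
    → {at(bay), have(k1), locked(d_store_bay), open(d_bay_lab), open(d_dock_office), open(d_lab_office)}

== RESULT ==
["at(bay)", "have(k1)", "locked(d_store_bay)", "open(d_bay_lab)", "open(d_dock_office)", "open(d_lab_office)"]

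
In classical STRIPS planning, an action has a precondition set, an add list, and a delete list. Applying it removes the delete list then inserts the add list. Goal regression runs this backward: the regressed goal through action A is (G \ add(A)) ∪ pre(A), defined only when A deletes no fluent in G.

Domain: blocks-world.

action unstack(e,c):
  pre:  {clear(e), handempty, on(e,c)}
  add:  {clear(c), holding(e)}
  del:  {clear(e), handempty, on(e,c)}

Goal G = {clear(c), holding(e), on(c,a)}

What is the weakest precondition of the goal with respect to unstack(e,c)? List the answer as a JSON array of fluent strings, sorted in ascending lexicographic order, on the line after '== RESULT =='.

Regress:
  G ∩ del = {}  (empty — regression defined)
  G \ add = {clear(c), holding(e), on(c,a)} \ {clear(c), holding(e)} = {on(c,a)}
  ∪ pre   = {on(c,a)} ∪ {clear(e), handempty, on(e,c)}
          = {clear(e), handempty, on(c,a), on(e,c)}

== RESULT ==
["clear(e)", "handempty", "on(c,a)", "on(e,c)"]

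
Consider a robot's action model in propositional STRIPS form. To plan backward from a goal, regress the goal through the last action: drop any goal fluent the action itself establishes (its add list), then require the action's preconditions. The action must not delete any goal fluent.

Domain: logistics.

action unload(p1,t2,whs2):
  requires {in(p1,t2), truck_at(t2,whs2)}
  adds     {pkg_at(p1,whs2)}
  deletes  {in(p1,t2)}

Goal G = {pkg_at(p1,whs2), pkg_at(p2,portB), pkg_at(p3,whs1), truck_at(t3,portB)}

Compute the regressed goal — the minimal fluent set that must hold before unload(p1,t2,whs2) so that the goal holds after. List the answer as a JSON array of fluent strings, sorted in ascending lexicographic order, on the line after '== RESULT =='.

Compute (G \ add) ∪ pre:
  G ∩ del = {}  (empty — regression defined)
  G \ add = {pkg_at(p1,whs2), pkg_at(p2,portB), pkg_at(p3,whs1), truck_at(t3,portB)} \ {pkg_at(p1,whs2)} = {pkg_at(p2,portB), pkg_at(p3,whs1), truck_at(t3,portB)}
  ∪ pre   = {pkg_at(p2,portB), pkg_at(p3,whs1), truck_at(t3,portB)} ∪ {in(p1,t2), truck_at(t2,whs2)}
          = {in(p1,t2), pkg_at(p2,portB), pkg_at(p3,whs1), truck_at(t2,whs2), truck_at(t3,portB)}

== RESULT ==
["in(p1,t2)", "pkg_at(p2,portB)", "pkg_at(p3,whs1)", "truck_at(t2,whs2)", "truck_at(t3,portB)"]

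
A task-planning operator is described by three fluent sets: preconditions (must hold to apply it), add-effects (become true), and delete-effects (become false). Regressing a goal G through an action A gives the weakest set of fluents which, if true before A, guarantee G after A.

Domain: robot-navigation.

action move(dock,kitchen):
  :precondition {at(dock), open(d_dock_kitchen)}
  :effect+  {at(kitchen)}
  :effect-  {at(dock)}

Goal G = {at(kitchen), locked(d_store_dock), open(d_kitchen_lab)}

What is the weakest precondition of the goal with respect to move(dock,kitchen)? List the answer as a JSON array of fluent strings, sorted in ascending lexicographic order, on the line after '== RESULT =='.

Compute (G \ add) ∪ pre:
  G ∩ del = {}  (empty — regression defined)
  G \ add = {at(kitchen), locked(d_store_dock), open(d_kitchen_lab)} \ {at(kitchen)} = {locked(d_store_dock), open(d_kitchen_lab)}
  ∪ pre   = {locked(d_store_dock), open(d_kitchen_lab)} ∪ {at(dock), open(d_dock_kitchen)}
          = {at(dock), locked(d_store_dock), open(d_dock_kitchen), open(d_kitchen_lab)}

== RESULT ==
["at(dock)", "locked(d_store_dock)", "open(d_dock_kitchen)", "open(d_kitchen_lab)"]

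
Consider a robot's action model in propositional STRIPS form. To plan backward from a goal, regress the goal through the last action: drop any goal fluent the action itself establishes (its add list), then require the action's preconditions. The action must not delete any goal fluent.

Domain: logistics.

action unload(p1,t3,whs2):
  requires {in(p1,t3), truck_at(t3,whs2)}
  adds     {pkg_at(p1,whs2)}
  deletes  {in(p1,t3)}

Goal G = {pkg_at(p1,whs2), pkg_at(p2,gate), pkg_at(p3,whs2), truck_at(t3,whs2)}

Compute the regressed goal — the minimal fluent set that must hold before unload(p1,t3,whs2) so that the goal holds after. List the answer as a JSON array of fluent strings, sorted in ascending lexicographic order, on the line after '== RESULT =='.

Regress:
  G ∩ del = {}  (empty — regression defined)
  G \ add = {pkg_at(p1,whs2), pkg_at(p2,gate), pkg_at(p3,whs2), truck_at(t3,whs2)} \ {pkg_at(p1,whs2)} = {pkg_at(p2,gate), pkg_at(p3,whs2), truck_at(t3,whs2)}
  ∪ pre   = {pkg_at(p2,gate), pkg_at(p3,whs2), truck_at(t3,whs2)} ∪ {in(p1,t3), truck_at(t3,whs2)}
          = {in(p1,t3), pkg_at(p2,gate), pkg_at(p3,whs2), truck_at(t3,whs2)}

== RESULT ==
["in(p1,t3)", "pkg_at(p2,gate)", "pkg_at(p3,whs2)", "truck_at(t3,whs2)"]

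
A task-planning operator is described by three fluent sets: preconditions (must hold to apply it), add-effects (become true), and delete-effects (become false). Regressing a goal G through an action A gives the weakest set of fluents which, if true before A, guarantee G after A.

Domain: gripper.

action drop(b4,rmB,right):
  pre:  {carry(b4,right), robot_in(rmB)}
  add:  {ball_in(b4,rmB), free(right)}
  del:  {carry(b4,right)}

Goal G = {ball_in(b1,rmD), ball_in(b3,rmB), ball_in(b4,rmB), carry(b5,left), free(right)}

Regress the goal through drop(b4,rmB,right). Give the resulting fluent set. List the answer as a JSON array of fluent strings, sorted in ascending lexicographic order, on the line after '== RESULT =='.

Compute (G \ add) ∪ pre:
  G ∩ del = {}  (empty — regression defined)
  G \ add = {ball_in(b1,rmD), ball_in(b3,rmB), ball_in(b4,rmB), carry(b5,left), free(right)} \ {ball_in(b4,rmB), free(right)} = {ball_in(b1,rmD), ball_in(b3,rmB), carry(b5,left)}
  ∪ pre   = {ball_in(b1,rmD), ball_in(b3,rmB), carry(b5,left)} ∪ {carry(b4,right), robot_in(rmB)}
          = {ball_in(b1,rmD), ball_in(b3,rmB), carry(b4,right), carry(b5,left), robot_in(rmB)}

== RESULT ==
["ball_in(b1,rmD)", "ball_in(b3,rmB)", "carry(b4,right)", "carry(b5,left)", "robot_in(rmB)"]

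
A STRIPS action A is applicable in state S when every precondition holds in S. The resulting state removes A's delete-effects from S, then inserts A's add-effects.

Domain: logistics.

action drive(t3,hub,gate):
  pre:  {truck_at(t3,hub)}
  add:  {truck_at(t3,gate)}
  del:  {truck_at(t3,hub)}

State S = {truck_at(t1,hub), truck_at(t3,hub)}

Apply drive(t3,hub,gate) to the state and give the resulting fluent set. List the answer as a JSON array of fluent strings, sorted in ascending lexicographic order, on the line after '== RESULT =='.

Progress:
  pre ⊆ S: {truck_at(t3,hub)} ⊆ S  — applicable
  S \ del = {truck_at(t1,hub)}
  ∪ add   = {truck_at(t1,hub), truck_at(t3,gate)}

== RESULT ==
["truck_at(t1,hub)", "truck_at(t3,gate)"]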